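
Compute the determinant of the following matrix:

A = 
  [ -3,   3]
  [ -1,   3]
-6

For a 2×2 matrix, det = ad - bc = (-3)(3) - (3)(-1) = -6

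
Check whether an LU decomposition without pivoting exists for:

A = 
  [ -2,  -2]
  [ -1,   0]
Yes.
A[1,1] = -2 ≠ 0, so Gaussian elimination proceeds without a row swap: multiplier ℓ₂₁ = (-1)/(-2) = 1/2, and U[2,2] = 0 - (1/2)(-2) = 1.
L = 
  [  1,   0]
  [1/2,   1]
U = 
  [ -2,  -2]
  [  0,   1]
Check row 2 of LU: [(1/2)(-2), (1/2)(-2) + 1] = [-1, 0] = row 2 of A ✓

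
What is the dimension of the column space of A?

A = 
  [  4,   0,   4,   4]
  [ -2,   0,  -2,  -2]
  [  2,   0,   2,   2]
dim(Col(A)) = 1

Row reduce:
R2 → R2 + (1/2)·R1
R3 → R3 - (1/2)·R1
REF = 
  [  4,   0,   4,   4]
  [  0,   0,   0,   0]
  [  0,   0,   0,   0]
Pivot columns: 1 → 1 pivot.
dim(Col(A)) = number of pivot columns = 1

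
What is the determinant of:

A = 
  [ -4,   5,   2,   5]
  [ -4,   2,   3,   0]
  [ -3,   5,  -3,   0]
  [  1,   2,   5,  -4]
Cofactor expansion along row 1: det(A) = a₁₁M₁₁ - a₁₂M₁₂ + a₁₃M₁₃ - a₁₄M₁₄

M₁₁ = det[[2, 3, 0]; [5, -3, 0]; [2, 5, -4]]
  = (2)·((-3)(-4) - (0)(5)) - (3)·((5)(-4) - (0)(2)) + (0)·((5)(5) - (-3)(2))
  = (2)(12) - (3)(-20) + (0)(31)
  = 84
M₁₂ = det[[-4, 3, 0]; [-3, -3, 0]; [1, 5, -4]]
  = (-4)·((-3)(-4) - (0)(5)) - (3)·((-3)(-4) - (0)(1)) + (0)·((-3)(5) - (-3)(1))
  = (-4)(12) - (3)(12) + (0)(-12)
  = -84
M₁₃ = det[[-4, 2, 0]; [-3, 5, 0]; [1, 2, -4]]
  = (-4)·((5)(-4) - (0)(2)) - (2)·((-3)(-4) - (0)(1)) + (0)·((-3)(2) - (5)(1))
  = (-4)(-20) - (2)(12) + (0)(-11)
  = 56
M₁₄ = det[[-4, 2, 3]; [-3, 5, -3]; [1, 2, 5]]
  = (-4)·((5)(5) - (-3)(2)) - (2)·((-3)(5) - (-3)(1)) + (3)·((-3)(2) - (5)(1))
  = (-4)(31) - (2)(-12) + (3)(-11)
  = -133

det(A) = (-4)(84) - (5)(-84) + (2)(56) - (5)(-133) = 861

det(A) = 861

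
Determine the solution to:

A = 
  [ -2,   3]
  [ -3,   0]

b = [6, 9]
Row reduce the augmented matrix [A|b]:
R2 → R2 - (3/2)·R1
REF = 
  [  -2,    3,    6]
  [   0, -9/2,    0]

Back-substitution:
x₂ = 0 / (-9/2) = 0
x₁ = (6 - (3)(0)) / (-2) = -3

x = [-3, 0]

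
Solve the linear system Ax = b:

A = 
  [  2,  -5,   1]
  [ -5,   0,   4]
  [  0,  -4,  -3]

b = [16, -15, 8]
Row reduce the augmented matrix [A|b]:
R2 → R2 + (5/2)·R1
R3 → R3 - (8/25)·R2
REF = 
  [      2,      -5,       1,      16]
  [      0,   -25/2,    13/2,      25]
  [      0,       0, -127/25,       0]

Back-substitution:
x₃ = 0 / (-127/25) = 0
x₂ = (25 - (13/2)(0)) / (-25/2) = -2
x₁ = (16 - (-5)(-2) - (1)(0)) / 2 = 3

x = [3, -2, 0]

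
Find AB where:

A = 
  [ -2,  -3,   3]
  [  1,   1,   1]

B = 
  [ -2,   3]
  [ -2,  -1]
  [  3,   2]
A is 2×3 and B is 3×2, so AB is 2×2. Each entry is (row of A)·(column of B):
AB[1,1] = (-2)(-2) + (-3)(-2) + (3)(3) = 19
AB[1,2] = (-2)(3) + (-3)(-1) + (3)(2) = 3
AB[2,1] = (1)(-2) + (1)(-2) + (1)(3) = -1
AB[2,2] = (1)(3) + (1)(-1) + (1)(2) = 4

AB = 
  [ 19,   3]
  [ -1,   4]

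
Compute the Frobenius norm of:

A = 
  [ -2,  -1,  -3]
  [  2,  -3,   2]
||A||_F = 5.568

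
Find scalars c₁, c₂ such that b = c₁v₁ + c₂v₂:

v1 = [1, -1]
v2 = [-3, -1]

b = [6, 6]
c1 = -3, c2 = -3

b = -3·v1 + -3·v2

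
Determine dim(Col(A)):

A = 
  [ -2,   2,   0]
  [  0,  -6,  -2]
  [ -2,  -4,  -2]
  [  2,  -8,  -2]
dim(Col(A)) = 2

Row reduce:
R3 → R3 - (1)·R1
R4 → R4 + (1)·R1
R3 → R3 - (1)·R2
R4 → R4 - (1)·R2
REF = 
  [ -2,   2,   0]
  [  0,  -6,  -2]
  [  0,   0,   0]
  [  0,   0,   0]
Pivot columns: 1, 2 → 2 pivots.
dim(Col(A)) = number of pivot columns = 2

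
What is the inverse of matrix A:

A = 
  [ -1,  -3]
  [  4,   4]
det(A) = (-1)(4) - (-3)(4) = 8
For a 2×2 matrix, A⁻¹ = (1/det(A)) · [[d, -b], [-c, a]]
    = (1/8) · [[4, 3], [-4, -1]]

A⁻¹ = 
  [ 1/2,  3/8]
  [-1/2, -1/8]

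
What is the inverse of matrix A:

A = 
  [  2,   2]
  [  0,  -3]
det(A) = (2)(-3) - (2)(0) = -6
For a 2×2 matrix, A⁻¹ = (1/det(A)) · [[d, -b], [-c, a]]
    = (-1/6) · [[-3, -2], [0, 2]]

A⁻¹ = 
  [ 1/2,  1/3]
  [   0, -1/3]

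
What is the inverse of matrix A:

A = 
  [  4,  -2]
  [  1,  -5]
det(A) = (4)(-5) - (-2)(1) = -18
For a 2×2 matrix, A⁻¹ = (1/det(A)) · [[d, -b], [-c, a]]
    = (-1/18) · [[-5, 2], [-1, 4]]

A⁻¹ = 
  [5/18, -1/9]
  [1/18, -2/9]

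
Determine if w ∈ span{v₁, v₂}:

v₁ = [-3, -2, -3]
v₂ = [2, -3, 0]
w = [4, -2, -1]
No

Form the augmented matrix and row-reduce:
[v₁|v₂|w] = 
  [ -3,   2,   4]
  [ -2,  -3,  -2]
  [ -3,   0,  -1]
R2 → R2 - (2/3)·R1
R3 → R3 - (1)·R1
R3 → R3 - (6/13)·R2
REF = 
  [    -3,      2,      4]
  [     0,  -13/3,  -14/3]
  [     0,      0, -37/13]

Row 3 reads [0 0 | -37/13], i.e. 0 = -37/13, so the system is inconsistent and w ∉ span{v₁, v₂}.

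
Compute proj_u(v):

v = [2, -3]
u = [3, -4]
proj_u(v) = [54/25, -72/25]

v·u = (2)(3) + (-3)(-4) = 18
u·u = (3)² + (-4)² = 25
proj_u(v) = (v·u / u·u) × u = (18/25) × u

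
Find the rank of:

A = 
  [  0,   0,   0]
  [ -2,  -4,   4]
Row reduce:
Swap R1 ↔ R2
REF = 
  [ -2,  -4,   4]
  [  0,   0,   0]
Pivot columns: 1 → 1 pivot.

rank(A) = 1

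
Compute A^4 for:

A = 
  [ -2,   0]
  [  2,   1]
A² = A·A:
A²[1,1] = (-2)(-2) + (0)(2) = 4
A²[1,2] = (-2)(0) + (0)(1) = 0
A²[2,1] = (2)(-2) + (1)(2) = -2
A²[2,2] = (2)(0) + (1)(1) = 1
A² = 
  [  4,   0]
  [ -2,   1]

A^3 = A^2·A:
A^3[1,1] = (4)(-2) + (0)(2) = -8
A^3[1,2] = (4)(0) + (0)(1) = 0
A^3[2,1] = (-2)(-2) + (1)(2) = 6
A^3[2,2] = (-2)(0) + (1)(1) = 1
A^3 = 
  [ -8,   0]
  [  6,   1]

A^4 = A^3·A:
A^4[1,1] = (-8)(-2) + (0)(2) = 16
A^4[1,2] = (-8)(0) + (0)(1) = 0
A^4[2,1] = (6)(-2) + (1)(2) = -10
A^4[2,2] = (6)(0) + (1)(1) = 1
A^4 = 
  [ 16,   0]
  [-10,   1]

Therefore
A^4 = 
  [ 16,   0]
  [-10,   1]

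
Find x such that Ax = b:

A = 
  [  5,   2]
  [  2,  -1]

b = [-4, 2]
x = [0, -2]

Row reduce the augmented matrix [A|b]:
R2 → R2 - (2/5)·R1
REF = 
  [   5,    2,   -4]
  [   0, -9/5, 18/5]

Back-substitution:
x₂ = (18/5) / (-9/5) = -2
x₁ = (-4 - (2)(-2)) / 5 = 0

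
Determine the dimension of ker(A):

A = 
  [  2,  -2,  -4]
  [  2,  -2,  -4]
nullity(A) = 2

Row reduce:
R2 → R2 - (1)·R1
REF = 
  [  2,  -2,  -4]
  [  0,   0,   0]
Pivot columns: 1 → 1 pivot.
rank(A) = 1, so nullity(A) = 3 - 1 = 2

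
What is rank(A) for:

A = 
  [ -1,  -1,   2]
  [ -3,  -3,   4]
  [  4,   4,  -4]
rank(A) = 2

Row reduce:
R2 → R2 - (3)·R1
R3 → R3 + (4)·R1
R3 → R3 + (2)·R2
REF = 
  [ -1,  -1,   2]
  [  0,   0,  -2]
  [  0,   0,   0]
Pivot columns: 1, 3 → 2 pivots.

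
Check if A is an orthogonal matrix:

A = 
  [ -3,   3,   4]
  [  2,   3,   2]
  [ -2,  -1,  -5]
No

AᵀA = 
  [ 17,  -1,   2]
  [ -1,  19,  23]
  [  2,  23,  45]
≠ I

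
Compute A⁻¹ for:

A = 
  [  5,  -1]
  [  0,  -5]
det(A) = (5)(-5) - (-1)(0) = -25
For a 2×2 matrix, A⁻¹ = (1/det(A)) · [[d, -b], [-c, a]]
    = (-1/25) · [[-5, 1], [0, 5]]

A⁻¹ = 
  [  1/5, -1/25]
  [    0,  -1/5]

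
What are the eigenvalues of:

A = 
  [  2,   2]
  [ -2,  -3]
λ = 1, -2

tr(A) = -1, det(A) = -2
Characteristic polynomial: λ² - tr(A)λ + det(A) = λ² + λ - 2
λ² + λ - 2 = (λ + 2)(λ - 1)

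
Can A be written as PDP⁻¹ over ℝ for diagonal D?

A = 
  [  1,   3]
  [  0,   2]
Yes

tr(A) = 3, det(A) = 2
Characteristic polynomial: λ² - tr(A)λ + det(A) = λ² - 3λ + 2
λ² - 3λ + 2 = (λ - 1)(λ - 2)
Eigenvalues: 2, 1
λ=1: alg. mult. = 1, geom. mult. = 2 - rank(A - (1)I) = 2 - 1 = 1
λ=2: alg. mult. = 1, geom. mult. = 2 - rank(A - (2)I) = 2 - 1 = 1
Sum of geometric multiplicities equals n, so A has n independent eigenvectors.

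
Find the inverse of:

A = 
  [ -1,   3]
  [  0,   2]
det(A) = (-1)(2) - (3)(0) = -2
For a 2×2 matrix, A⁻¹ = (1/det(A)) · [[d, -b], [-c, a]]
    = (-1/2) · [[2, -3], [0, -1]]

A⁻¹ = 
  [ -1, 3/2]
  [  0, 1/2]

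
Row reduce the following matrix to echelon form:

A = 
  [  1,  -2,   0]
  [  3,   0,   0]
Row operations:
R2 → R2 - (3)·R1

Resulting echelon form:
REF = 
  [  1,  -2,   0]
  [  0,   6,   0]

Rank = 2 (number of non-zero pivot rows).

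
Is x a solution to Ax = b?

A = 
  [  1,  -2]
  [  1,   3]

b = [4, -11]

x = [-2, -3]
Yes

Ax = [4, -11] = b ✓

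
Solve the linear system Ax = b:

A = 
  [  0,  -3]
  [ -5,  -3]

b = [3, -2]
x = [1, -1]

Row reduce the augmented matrix [A|b]:
Swap R1 ↔ R2
REF = 
  [ -5,  -3,  -2]
  [  0,  -3,   3]

Back-substitution:
x₂ = 3 / (-3) = -1
x₁ = (-2 - (-3)(-1)) / (-5) = 1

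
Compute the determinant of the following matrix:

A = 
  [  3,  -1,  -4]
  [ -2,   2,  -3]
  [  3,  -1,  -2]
Cofactor expansion along row 1:
det(A) = (3)·((2)(-2) - (-3)(-1)) - (-1)·((-2)(-2) - (-3)(3)) + (-4)·((-2)(-1) - (2)(3))
  = (3)(-7) - (-1)(13) + (-4)(-4)
  = 8

det(A) = 8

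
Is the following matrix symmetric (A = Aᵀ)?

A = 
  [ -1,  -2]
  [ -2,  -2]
Yes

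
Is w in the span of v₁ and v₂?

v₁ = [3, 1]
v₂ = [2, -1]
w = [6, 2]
Yes

Form the augmented matrix and row-reduce:
[v₁|v₂|w] = 
  [  3,   2,   6]
  [  1,  -1,   2]
R2 → R2 - (1/3)·R1
REF = 
  [   3,    2,    6]
  [   0, -5/3,    0]

No row of the form [0 0 | nonzero], so the system is consistent. Back-substitution gives c₁ = 2, c₂ = 0: w = (2)·v₁ + (0)·v₂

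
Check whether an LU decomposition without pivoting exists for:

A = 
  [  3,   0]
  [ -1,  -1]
Yes.
A[1,1] = 3 ≠ 0, so Gaussian elimination proceeds without a row swap: multiplier ℓ₂₁ = (-1)/(3) = -1/3, and U[2,2] = -1 - (-1/3)(0) = -1.
L = 
  [   1,    0]
  [-1/3,    1]
U = 
  [  3,   0]
  [  0,  -1]
Check row 2 of LU: [(-1/3)(3), (-1/3)(0) + (-1)] = [-1, -1] = row 2 of A ✓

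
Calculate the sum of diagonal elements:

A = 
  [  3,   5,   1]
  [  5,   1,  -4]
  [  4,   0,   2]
6

tr(A) = 3 + 1 + 2 = 6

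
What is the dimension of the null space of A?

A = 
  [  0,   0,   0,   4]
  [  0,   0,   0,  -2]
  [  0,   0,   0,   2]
nullity(A) = 3

Row reduce:
R2 → R2 + (1/2)·R1
R3 → R3 - (1/2)·R1
REF = 
  [  0,   0,   0,   4]
  [  0,   0,   0,   0]
  [  0,   0,   0,   0]
Pivot columns: 4 → 1 pivot.
rank(A) = 1, so nullity(A) = 4 - 1 = 3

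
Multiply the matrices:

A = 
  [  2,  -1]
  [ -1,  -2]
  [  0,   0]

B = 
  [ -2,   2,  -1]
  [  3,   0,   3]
A is 3×2 and B is 2×3, so AB is 3×3. Each entry is (row of A)·(column of B):
AB[1,1] = (2)(-2) + (-1)(3) = -7
AB[1,2] = (2)(2) + (-1)(0) = 4
AB[1,3] = (2)(-1) + (-1)(3) = -5
AB[2,1] = (-1)(-2) + (-2)(3) = -4
AB[2,2] = (-1)(2) + (-2)(0) = -2
AB[2,3] = (-1)(-1) + (-2)(3) = -5
AB[3,1] = (0)(-2) + (0)(3) = 0
AB[3,2] = (0)(2) + (0)(0) = 0
AB[3,3] = (0)(-1) + (0)(3) = 0

AB = 
  [ -7,   4,  -5]
  [ -4,  -2,  -5]
  [  0,   0,   0]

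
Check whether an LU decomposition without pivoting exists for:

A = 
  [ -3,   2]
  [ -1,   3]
Yes.
A[1,1] = -3 ≠ 0, so Gaussian elimination proceeds without a row swap: multiplier ℓ₂₁ = (-1)/(-3) = 1/3, and U[2,2] = 3 - (1/3)(2) = 7/3.
L = 
  [  1,   0]
  [1/3,   1]
U = 
  [ -3,   2]
  [  0, 7/3]
Check row 2 of LU: [(1/3)(-3), (1/3)(2) + (7/3)] = [-1, 3] = row 2 of A ✓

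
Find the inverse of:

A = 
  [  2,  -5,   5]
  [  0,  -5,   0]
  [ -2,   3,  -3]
det(A) = (2)·((-5)(-3) - (0)(3)) - (-5)·((0)(-3) - (0)(-2)) + (5)·((0)(3) - (-5)(-2))
  = (2)(15) - (-5)(0) + (5)(-10)
  = -20
det(A) = -20 ≠ 0, so A is invertible.

Cofactors Cᵢⱼ = (-1)ⁱ⁺ʲ·Mᵢⱼ:
C = 
  [ 15,   0, -10]
  [  0,   4,   4]
  [ 25,   0, -10]

adj(A) = Cᵀ:
adj(A) = 
  [ 15,   0,  25]
  [  0,   4,   0]
  [-10,   4, -10]

A⁻¹ = (-1/20) · adj(A):
A⁻¹ = 
  [-3/4,    0, -5/4]
  [   0, -1/5,    0]
  [ 1/2, -1/5,  1/2]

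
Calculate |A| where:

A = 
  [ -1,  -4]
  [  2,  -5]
For a 2×2 matrix, det = ad - bc = (-1)(-5) - (-4)(2) = 13

det(A) = 13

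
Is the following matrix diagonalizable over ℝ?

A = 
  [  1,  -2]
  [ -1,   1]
Yes

tr(A) = 2, det(A) = -1
Characteristic polynomial: λ² - tr(A)λ + det(A) = λ² - 2λ - 1
λ² - 2λ - 1 = 0  ⇒  λ = (2 ± √((-2)² - 4·(-1)))/2 = (2 ± √(8))/2
  = 1 + √2,  1 - √2
Eigenvalues: 1 + √2, 1 - √2  (≈ 2.414, -0.4142)
The two irrational eigenvalues are distinct (simple), so each has alg. mult. = geom. mult. = 1.
Sum of geometric multiplicities equals n, so A has n independent eigenvectors.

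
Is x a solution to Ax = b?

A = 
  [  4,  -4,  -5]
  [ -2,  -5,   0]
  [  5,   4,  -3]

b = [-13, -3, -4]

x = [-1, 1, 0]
No

Ax = [-8, -3, -1] ≠ b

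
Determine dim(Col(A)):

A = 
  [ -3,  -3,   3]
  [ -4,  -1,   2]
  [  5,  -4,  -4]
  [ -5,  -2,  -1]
dim(Col(A)) = 3

Row reduce:
R2 → R2 - (4/3)·R1
R3 → R3 + (5/3)·R1
R4 → R4 - (5/3)·R1
R3 → R3 + (3)·R2
R4 → R4 - (1)·R2
R4 → R4 - (4/5)·R3
REF = 
  [ -3,  -3,   3]
  [  0,   3,  -2]
  [  0,   0,  -5]
  [  0,   0,   0]
Pivot columns: 1, 2, 3 → 3 pivots.
dim(Col(A)) = number of pivot columns = 3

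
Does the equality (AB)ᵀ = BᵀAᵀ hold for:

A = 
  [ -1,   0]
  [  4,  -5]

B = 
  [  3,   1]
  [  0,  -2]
Yes

(AB)ᵀ = 
  [ -3,  12]
  [ -1,  14]

BᵀAᵀ = 
  [ -3,  12]
  [ -1,  14]

Both sides are equal — this is the standard identity (AB)ᵀ = BᵀAᵀ, which holds for all A, B.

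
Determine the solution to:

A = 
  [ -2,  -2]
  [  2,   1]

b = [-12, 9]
Row reduce the augmented matrix [A|b]:
R2 → R2 + (1)·R1
REF = 
  [ -2,  -2, -12]
  [  0,  -1,  -3]

Back-substitution:
x₂ = (-3) / (-1) = 3
x₁ = (-12 - (-2)(3)) / (-2) = 3

x = [3, 3]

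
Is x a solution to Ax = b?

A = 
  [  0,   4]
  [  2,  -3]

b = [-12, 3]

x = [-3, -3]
Yes

Ax = [-12, 3] = b ✓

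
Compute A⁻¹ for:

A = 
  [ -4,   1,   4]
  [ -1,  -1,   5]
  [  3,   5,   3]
det(A) = (-4)·((-1)(3) - (5)(5)) - (1)·((-1)(3) - (5)(3)) + (4)·((-1)(5) - (-1)(3))
  = (-4)(-28) - (1)(-18) + (4)(-2)
  = 122
det(A) = 122 ≠ 0, so A is invertible.

Cofactors Cᵢⱼ = (-1)ⁱ⁺ʲ·Mᵢⱼ:
C = 
  [-28,  18,  -2]
  [ 17, -24,  23]
  [  9,  16,   5]

adj(A) = Cᵀ:
adj(A) = 
  [-28,  17,   9]
  [ 18, -24,  16]
  [ -2,  23,   5]

A⁻¹ = (1/122) · adj(A):
A⁻¹ = 
  [-14/61, 17/122,  9/122]
  [  9/61, -12/61,   8/61]
  [ -1/61, 23/122,  5/122]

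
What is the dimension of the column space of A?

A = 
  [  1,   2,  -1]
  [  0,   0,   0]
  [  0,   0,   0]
Row reduce:
(no row operations needed)
REF = 
  [  1,   2,  -1]
  [  0,   0,   0]
  [  0,   0,   0]
Pivot columns: 1 → 1 pivot.
dim(Col(A)) = number of pivot columns = 1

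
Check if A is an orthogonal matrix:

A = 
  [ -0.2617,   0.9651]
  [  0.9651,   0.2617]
Yes

AᵀA = 
  [  0.9999,   0]
  [  0,   0.9999]
≈ I (equal to I up to the 4-dp rounding of the entries)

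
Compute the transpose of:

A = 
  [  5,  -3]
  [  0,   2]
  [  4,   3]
Aᵀ = 
  [  5,   0,   4]
  [ -3,   2,   3]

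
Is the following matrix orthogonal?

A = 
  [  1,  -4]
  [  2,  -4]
No

AᵀA = 
  [  5, -12]
  [-12,  32]
≠ I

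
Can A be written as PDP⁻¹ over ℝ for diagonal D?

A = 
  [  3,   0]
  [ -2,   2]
Yes

tr(A) = 5, det(A) = 6
Characteristic polynomial: λ² - tr(A)λ + det(A) = λ² - 5λ + 6
λ² - 5λ + 6 = (λ - 2)(λ - 3)
Eigenvalues: 3, 2
λ=2: alg. mult. = 1, geom. mult. = 2 - rank(A - (2)I) = 2 - 1 = 1
λ=3: alg. mult. = 1, geom. mult. = 2 - rank(A - (3)I) = 2 - 1 = 1
Sum of geometric multiplicities equals n, so A has n independent eigenvectors.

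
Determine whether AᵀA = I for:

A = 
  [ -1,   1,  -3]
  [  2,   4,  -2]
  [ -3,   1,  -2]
No

AᵀA = 
  [ 14,   4,   5]
  [  4,  18, -13]
  [  5, -13,  17]
≠ I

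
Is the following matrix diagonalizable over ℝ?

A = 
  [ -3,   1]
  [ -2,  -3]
No

tr(A) = -6, det(A) = 11
Characteristic polynomial: λ² - tr(A)λ + det(A) = λ² + 6λ + 11
λ² + 6λ + 11 = 0  ⇒  λ = (-6 ± √((6)² - 4·(11)))/2 = (-6 ± √(-8))/2
  = -3 + i√2,  -3 - i√2
Eigenvalues: -3 + i√2, -3 - i√2  (≈ -3 + 1.414i, -3 - 1.414i)
Has complex eigenvalues (not diagonalizable over ℝ).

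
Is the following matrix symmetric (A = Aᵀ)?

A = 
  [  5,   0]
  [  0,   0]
Yes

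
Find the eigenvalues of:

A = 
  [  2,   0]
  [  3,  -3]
λ = 2, -3

tr(A) = -1, det(A) = -6
Characteristic polynomial: λ² - tr(A)λ + det(A) = λ² + λ - 6
λ² + λ - 6 = (λ + 3)(λ - 2)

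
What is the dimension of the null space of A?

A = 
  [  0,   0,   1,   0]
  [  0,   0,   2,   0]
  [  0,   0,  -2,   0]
nullity(A) = 3

Row reduce:
R2 → R2 - (2)·R1
R3 → R3 + (2)·R1
REF = 
  [  0,   0,   1,   0]
  [  0,   0,   0,   0]
  [  0,   0,   0,   0]
Pivot columns: 3 → 1 pivot.
rank(A) = 1, so nullity(A) = 4 - 1 = 3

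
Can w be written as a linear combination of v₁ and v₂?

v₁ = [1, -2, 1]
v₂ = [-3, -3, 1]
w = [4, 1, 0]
Yes

Form the augmented matrix and row-reduce:
[v₁|v₂|w] = 
  [  1,  -3,   4]
  [ -2,  -3,   1]
  [  1,   1,   0]
R2 → R2 + (2)·R1
R3 → R3 - (1)·R1
R3 → R3 + (4/9)·R2
REF = 
  [  1,  -3,   4]
  [  0,  -9,   9]
  [  0,   0,   0]

No row of the form [0 0 | nonzero], so the system is consistent. Back-substitution gives c₁ = 1, c₂ = -1: w = (1)·v₁ + (-1)·v₂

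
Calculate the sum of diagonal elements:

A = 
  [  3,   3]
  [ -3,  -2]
1

tr(A) = 3 + -2 = 1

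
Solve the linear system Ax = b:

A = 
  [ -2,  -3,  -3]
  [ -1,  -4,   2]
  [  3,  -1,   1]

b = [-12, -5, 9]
x = [3, 1, 1]

Row reduce the augmented matrix [A|b]:
R2 → R2 - (1/2)·R1
R3 → R3 + (3/2)·R1
R3 → R3 - (11/5)·R2
REF = 
  [   -2,    -3,    -3,   -12]
  [    0,  -5/2,   7/2,     1]
  [    0,     0, -56/5, -56/5]

Back-substitution:
x₃ = (-56/5) / (-56/5) = 1
x₂ = (1 - (7/2)(1)) / (-5/2) = 1
x₁ = (-12 - (-3)(1) - (-3)(1)) / (-2) = 3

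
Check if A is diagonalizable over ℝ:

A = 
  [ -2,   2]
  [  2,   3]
Yes

tr(A) = 1, det(A) = -10
Characteristic polynomial: λ² - tr(A)λ + det(A) = λ² - λ - 10
λ² - λ - 10 = 0  ⇒  λ = (1 ± √((-1)² - 4·(-10)))/2 = (1 ± √(41))/2
  = (1 + √41)/2,  (1 - √41)/2
Eigenvalues: (1 + √41)/2, (1 - √41)/2  (≈ 3.702, -2.702)
The two irrational eigenvalues are distinct (simple), so each has alg. mult. = geom. mult. = 1.
Sum of geometric multiplicities equals n, so A has n independent eigenvectors.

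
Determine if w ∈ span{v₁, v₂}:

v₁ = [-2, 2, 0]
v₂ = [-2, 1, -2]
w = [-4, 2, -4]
Yes

Form the augmented matrix and row-reduce:
[v₁|v₂|w] = 
  [ -2,  -2,  -4]
  [  2,   1,   2]
  [  0,  -2,  -4]
R2 → R2 + (1)·R1
R3 → R3 - (2)·R2
REF = 
  [ -2,  -2,  -4]
  [  0,  -1,  -2]
  [  0,   0,   0]

No row of the form [0 0 | nonzero], so the system is consistent. Back-substitution gives c₁ = 0, c₂ = 2: w = (0)·v₁ + (2)·v₂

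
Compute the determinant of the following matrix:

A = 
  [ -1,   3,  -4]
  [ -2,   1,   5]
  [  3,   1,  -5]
45

Cofactor expansion along row 1:
det(A) = (-1)·((1)(-5) - (5)(1)) - (3)·((-2)(-5) - (5)(3)) + (-4)·((-2)(1) - (1)(3))
  = (-1)(-10) - (3)(-5) + (-4)(-5)
  = 45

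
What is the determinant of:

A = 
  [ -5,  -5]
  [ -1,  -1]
0

For a 2×2 matrix, det = ad - bc = (-5)(-1) - (-5)(-1) = 0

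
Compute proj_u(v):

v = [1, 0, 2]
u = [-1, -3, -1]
proj_u(v) = [3/11, 9/11, 3/11]

v·u = (1)(-1) + (0)(-3) + (2)(-1) = -3
u·u = (-1)² + (-3)² + (-1)² = 11
proj_u(v) = (v·u / u·u) × u = (-3/11) × u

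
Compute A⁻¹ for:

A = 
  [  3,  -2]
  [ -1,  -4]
det(A) = (3)(-4) - (-2)(-1) = -14
For a 2×2 matrix, A⁻¹ = (1/det(A)) · [[d, -b], [-c, a]]
    = (-1/14) · [[-4, 2], [1, 3]]

A⁻¹ = 
  [  2/7,  -1/7]
  [-1/14, -3/14]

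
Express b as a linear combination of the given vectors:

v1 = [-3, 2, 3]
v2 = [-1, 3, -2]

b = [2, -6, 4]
c1 = 0, c2 = -2

b = 0·v1 + -2·v2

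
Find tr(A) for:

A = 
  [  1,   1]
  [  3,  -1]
0

tr(A) = 1 + -1 = 0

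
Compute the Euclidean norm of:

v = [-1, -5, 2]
5.477

||v||₂ = √((-1)² + (-5)² + (2)²) = √30 = 5.477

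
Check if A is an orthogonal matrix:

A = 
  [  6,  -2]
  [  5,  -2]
No

AᵀA = 
  [ 61, -22]
  [-22,   8]
≠ I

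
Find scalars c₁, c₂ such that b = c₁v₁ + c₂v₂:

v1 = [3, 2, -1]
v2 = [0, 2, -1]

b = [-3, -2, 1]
c1 = -1, c2 = 0

b = -1·v1 + 0·v2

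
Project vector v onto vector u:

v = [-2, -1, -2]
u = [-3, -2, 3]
proj_u(v) = [-3/11, -2/11, 3/11]

v·u = (-2)(-3) + (-1)(-2) + (-2)(3) = 2
u·u = (-3)² + (-2)² + (3)² = 22
proj_u(v) = (v·u / u·u) × u = (2/22) × u = (1/11) × u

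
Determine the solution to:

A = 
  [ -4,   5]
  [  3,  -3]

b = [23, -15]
Row reduce the augmented matrix [A|b]:
R2 → R2 + (3/4)·R1
REF = 
  [ -4,   5,  23]
  [  0, 3/4, 9/4]

Back-substitution:
x₂ = (9/4) / (3/4) = 3
x₁ = (23 - (5)(3)) / (-4) = -2

x = [-2, 3]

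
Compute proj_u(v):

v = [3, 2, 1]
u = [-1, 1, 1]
proj_u(v) = [0, 0, 0]

v·u = (3)(-1) + (2)(1) + (1)(1) = 0
u·u = (-1)² + (1)² + (1)² = 3
proj_u(v) = (v·u / u·u) × u = (0/3) × u = (0) × u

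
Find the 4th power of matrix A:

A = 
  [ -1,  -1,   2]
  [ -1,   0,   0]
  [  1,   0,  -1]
A² = A·A:
A²[1,1] = (-1)(-1) + (-1)(-1) + (2)(1) = 4
A²[1,2] = (-1)(-1) + (-1)(0) + (2)(0) = 1
A²[1,3] = (-1)(2) + (-1)(0) + (2)(-1) = -4
A²[2,1] = (-1)(-1) + (0)(-1) + (0)(1) = 1
A²[2,2] = (-1)(-1) + (0)(0) + (0)(0) = 1
A²[2,3] = (-1)(2) + (0)(0) + (0)(-1) = -2
A²[3,1] = (1)(-1) + (0)(-1) + (-1)(1) = -2
A²[3,2] = (1)(-1) + (0)(0) + (-1)(0) = -1
A²[3,3] = (1)(2) + (0)(0) + (-1)(-1) = 3
A² = 
  [  4,   1,  -4]
  [  1,   1,  -2]
  [ -2,  -1,   3]

A^3 = A^2·A:
A^3[1,1] = (4)(-1) + (1)(-1) + (-4)(1) = -9
A^3[1,2] = (4)(-1) + (1)(0) + (-4)(0) = -4
A^3[1,3] = (4)(2) + (1)(0) + (-4)(-1) = 12
A^3[2,1] = (1)(-1) + (1)(-1) + (-2)(1) = -4
A^3[2,2] = (1)(-1) + (1)(0) + (-2)(0) = -1
A^3[2,3] = (1)(2) + (1)(0) + (-2)(-1) = 4
A^3[3,1] = (-2)(-1) + (-1)(-1) + (3)(1) = 6
A^3[3,2] = (-2)(-1) + (-1)(0) + (3)(0) = 2
A^3[3,3] = (-2)(2) + (-1)(0) + (3)(-1) = -7
A^3 = 
  [ -9,  -4,  12]
  [ -4,  -1,   4]
  [  6,   2,  -7]

A^4 = A^3·A:
A^4[1,1] = (-9)(-1) + (-4)(-1) + (12)(1) = 25
A^4[1,2] = (-9)(-1) + (-4)(0) + (12)(0) = 9
A^4[1,3] = (-9)(2) + (-4)(0) + (12)(-1) = -30
A^4[2,1] = (-4)(-1) + (-1)(-1) + (4)(1) = 9
A^4[2,2] = (-4)(-1) + (-1)(0) + (4)(0) = 4
A^4[2,3] = (-4)(2) + (-1)(0) + (4)(-1) = -12
A^4[3,1] = (6)(-1) + (2)(-1) + (-7)(1) = -15
A^4[3,2] = (6)(-1) + (2)(0) + (-7)(0) = -6
A^4[3,3] = (6)(2) + (2)(0) + (-7)(-1) = 19
A^4 = 
  [ 25,   9, -30]
  [  9,   4, -12]
  [-15,  -6,  19]

Therefore
A^4 = 
  [ 25,   9, -30]
  [  9,   4, -12]
  [-15,  -6,  19]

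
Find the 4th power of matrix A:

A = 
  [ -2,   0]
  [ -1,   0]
A^4 = 
  [ 16,   0]
  [  8,   0]

A² = A·A:
A²[1,1] = (-2)(-2) + (0)(-1) = 4
A²[1,2] = (-2)(0) + (0)(0) = 0
A²[2,1] = (-1)(-2) + (0)(-1) = 2
A²[2,2] = (-1)(0) + (0)(0) = 0
A² = 
  [  4,   0]
  [  2,   0]

A^3 = A^2·A:
A^3[1,1] = (4)(-2) + (0)(-1) = -8
A^3[1,2] = (4)(0) + (0)(0) = 0
A^3[2,1] = (2)(-2) + (0)(-1) = -4
A^3[2,2] = (2)(0) + (0)(0) = 0
A^3 = 
  [ -8,   0]
  [ -4,   0]

A^4 = A^3·A:
A^4[1,1] = (-8)(-2) + (0)(-1) = 16
A^4[1,2] = (-8)(0) + (0)(0) = 0
A^4[2,1] = (-4)(-2) + (0)(-1) = 8
A^4[2,2] = (-4)(0) + (0)(0) = 0
A^4 = 
  [ 16,   0]
  [  8,   0]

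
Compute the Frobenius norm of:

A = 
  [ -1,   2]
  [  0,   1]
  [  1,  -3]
||A||_F = 4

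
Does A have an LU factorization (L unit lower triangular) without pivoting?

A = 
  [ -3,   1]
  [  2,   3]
Yes.
A[1,1] = -3 ≠ 0, so Gaussian elimination proceeds without a row swap: multiplier ℓ₂₁ = (2)/(-3) = -2/3, and U[2,2] = 3 - (-2/3)(1) = 11/3.
L = 
  [   1,    0]
  [-2/3,    1]
U = 
  [  -3,    1]
  [   0, 11/3]
Check row 2 of LU: [(-2/3)(-3), (-2/3)(1) + (11/3)] = [2, 3] = row 2 of A ✓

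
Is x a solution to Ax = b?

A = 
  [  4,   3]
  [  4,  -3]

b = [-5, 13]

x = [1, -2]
No

Ax = [-2, 10] ≠ b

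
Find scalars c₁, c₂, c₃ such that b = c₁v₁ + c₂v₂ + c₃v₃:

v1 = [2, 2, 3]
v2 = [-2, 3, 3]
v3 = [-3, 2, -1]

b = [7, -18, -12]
c1 = -3, c2 = -2, c3 = -3

b = -3·v1 + -2·v2 + -3·v3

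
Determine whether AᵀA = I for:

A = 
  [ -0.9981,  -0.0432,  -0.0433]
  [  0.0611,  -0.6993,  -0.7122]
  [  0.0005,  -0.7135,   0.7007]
Yes

AᵀA = 
  [  0.9999,   0,   0.0001]
  [  0,   1,   0]
  [  0.0001,   0,   1.0001]
≈ I (equal to I up to the 4-dp rounding of the entries)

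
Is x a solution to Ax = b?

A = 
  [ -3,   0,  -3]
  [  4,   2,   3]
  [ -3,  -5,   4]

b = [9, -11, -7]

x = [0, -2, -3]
No

Ax = [9, -13, -2] ≠ b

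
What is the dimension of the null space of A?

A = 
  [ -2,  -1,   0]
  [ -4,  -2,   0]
nullity(A) = 2

Row reduce:
R2 → R2 - (2)·R1
REF = 
  [ -2,  -1,   0]
  [  0,   0,   0]
Pivot columns: 1 → 1 pivot.
rank(A) = 1, so nullity(A) = 3 - 1 = 2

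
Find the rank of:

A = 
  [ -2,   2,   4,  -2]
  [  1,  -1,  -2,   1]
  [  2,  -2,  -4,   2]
Row reduce:
R2 → R2 + (1/2)·R1
R3 → R3 + (1)·R1
REF = 
  [ -2,   2,   4,  -2]
  [  0,   0,   0,   0]
  [  0,   0,   0,   0]
Pivot columns: 1 → 1 pivot.

rank(A) = 1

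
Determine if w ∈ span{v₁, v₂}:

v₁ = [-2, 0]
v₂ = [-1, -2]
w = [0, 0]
Yes

Form the augmented matrix and row-reduce:
[v₁|v₂|w] = 
  [ -2,  -1,   0]
  [  0,  -2,   0]
(already in echelon form — no row operations needed)

No row of the form [0 0 | nonzero], so the system is consistent. Back-substitution gives c₁ = 0, c₂ = 0: w = (0)·v₁ + (0)·v₂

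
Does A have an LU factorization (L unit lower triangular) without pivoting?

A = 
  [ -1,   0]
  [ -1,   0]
Yes.
A[1,1] = -1 ≠ 0, so Gaussian elimination proceeds without a row swap: multiplier ℓ₂₁ = (-1)/(-1) = 1, and U[2,2] = 0 - (1)(0) = 0.
L = 
  [  1,   0]
  [  1,   1]
U = 
  [ -1,   0]
  [  0,   0]
Check row 2 of LU: [(1)(-1), (1)(0) + 0] = [-1, 0] = row 2 of A ✓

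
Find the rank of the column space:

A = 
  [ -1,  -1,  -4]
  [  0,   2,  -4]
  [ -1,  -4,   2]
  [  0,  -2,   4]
dim(Col(A)) = 2

Row reduce:
R3 → R3 - (1)·R1
R3 → R3 + (3/2)·R2
R4 → R4 + (1)·R2
REF = 
  [ -1,  -1,  -4]
  [  0,   2,  -4]
  [  0,   0,   0]
  [  0,   0,   0]
Pivot columns: 1, 2 → 2 pivots.
dim(Col(A)) = number of pivot columns = 2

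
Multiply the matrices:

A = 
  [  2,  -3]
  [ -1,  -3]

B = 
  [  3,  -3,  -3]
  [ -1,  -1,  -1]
AB = 
  [  9,  -3,  -3]
  [  0,   6,   6]

A is 2×2 and B is 2×3, so AB is 2×3. Each entry is (row of A)·(column of B):
AB[1,1] = (2)(3) + (-3)(-1) = 9
AB[1,2] = (2)(-3) + (-3)(-1) = -3
AB[1,3] = (2)(-3) + (-3)(-1) = -3
AB[2,1] = (-1)(3) + (-3)(-1) = 0
AB[2,2] = (-1)(-3) + (-3)(-1) = 6
AB[2,3] = (-1)(-3) + (-3)(-1) = 6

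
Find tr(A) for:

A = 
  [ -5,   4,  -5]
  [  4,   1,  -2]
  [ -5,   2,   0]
-4

tr(A) = -5 + 1 + 0 = -4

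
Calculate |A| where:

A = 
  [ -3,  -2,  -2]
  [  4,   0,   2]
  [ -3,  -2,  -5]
Cofactor expansion along row 1:
det(A) = (-3)·((0)(-5) - (2)(-2)) - (-2)·((4)(-5) - (2)(-3)) + (-2)·((4)(-2) - (0)(-3))
  = (-3)(4) - (-2)(-14) + (-2)(-8)
  = -24

det(A) = -24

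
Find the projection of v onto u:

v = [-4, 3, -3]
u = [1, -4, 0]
proj_u(v) = [-16/17, 64/17, 0]

v·u = (-4)(1) + (3)(-4) + (-3)(0) = -16
u·u = (1)² + (-4)² + (0)² = 17
proj_u(v) = (v·u / u·u) × u = (-16/17) × u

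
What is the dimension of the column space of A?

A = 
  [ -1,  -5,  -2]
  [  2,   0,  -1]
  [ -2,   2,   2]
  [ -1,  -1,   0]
Row reduce:
R2 → R2 + (2)·R1
R3 → R3 - (2)·R1
R4 → R4 - (1)·R1
R3 → R3 + (6/5)·R2
R4 → R4 + (2/5)·R2
REF = 
  [ -1,  -5,  -2]
  [  0, -10,  -5]
  [  0,   0,   0]
  [  0,   0,   0]
Pivot columns: 1, 2 → 2 pivots.
dim(Col(A)) = number of pivot columns = 2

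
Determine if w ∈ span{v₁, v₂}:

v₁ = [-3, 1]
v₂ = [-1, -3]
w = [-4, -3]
Yes

Form the augmented matrix and row-reduce:
[v₁|v₂|w] = 
  [ -3,  -1,  -4]
  [  1,  -3,  -3]
R2 → R2 + (1/3)·R1
REF = 
  [   -3,    -1,    -4]
  [    0, -10/3, -13/3]

No row of the form [0 0 | nonzero], so the system is consistent. Back-substitution gives c₁ = 9/10, c₂ = 13/10: w = (9/10)·v₁ + (13/10)·v₂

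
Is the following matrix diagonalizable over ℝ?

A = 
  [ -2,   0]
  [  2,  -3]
Yes

tr(A) = -5, det(A) = 6
Characteristic polynomial: λ² - tr(A)λ + det(A) = λ² + 5λ + 6
λ² + 5λ + 6 = (λ + 3)(λ + 2)
Eigenvalues: -2, -3
λ=-3: alg. mult. = 1, geom. mult. = 2 - rank(A - (-3)I) = 2 - 1 = 1
λ=-2: alg. mult. = 1, geom. mult. = 2 - rank(A - (-2)I) = 2 - 1 = 1
Sum of geometric multiplicities equals n, so A has n independent eigenvectors.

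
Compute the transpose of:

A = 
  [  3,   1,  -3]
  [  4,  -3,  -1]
Aᵀ = 
  [  3,   4]
  [  1,  -3]
  [ -3,  -1]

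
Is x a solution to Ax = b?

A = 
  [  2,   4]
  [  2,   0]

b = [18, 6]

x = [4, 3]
No

Ax = [20, 8] ≠ b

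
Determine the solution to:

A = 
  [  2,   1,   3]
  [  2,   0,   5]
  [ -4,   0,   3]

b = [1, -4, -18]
Row reduce the augmented matrix [A|b]:
R2 → R2 - (1)·R1
R3 → R3 + (2)·R1
R3 → R3 + (2)·R2
REF = 
  [  2,   1,   3,   1]
  [  0,  -1,   2,  -5]
  [  0,   0,  13, -26]

Back-substitution:
x₃ = (-26) / 13 = -2
x₂ = (-5 - (2)(-2)) / (-1) = 1
x₁ = (1 - (1)(1) - (3)(-2)) / 2 = 3

x = [3, 1, -2]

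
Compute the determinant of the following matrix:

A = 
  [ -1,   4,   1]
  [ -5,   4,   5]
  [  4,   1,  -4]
0

Cofactor expansion along row 1:
det(A) = (-1)·((4)(-4) - (5)(1)) - (4)·((-5)(-4) - (5)(4)) + (1)·((-5)(1) - (4)(4))
  = (-1)(-21) - (4)(0) + (1)(-21)
  = 0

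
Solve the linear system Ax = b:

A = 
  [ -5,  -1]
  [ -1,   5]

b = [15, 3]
Row reduce the augmented matrix [A|b]:
R2 → R2 - (1/5)·R1
REF = 
  [  -5,   -1,   15]
  [   0, 26/5,    0]

Back-substitution:
x₂ = 0 / (26/5) = 0
x₁ = (15 - (-1)(0)) / (-5) = -3

x = [-3, 0]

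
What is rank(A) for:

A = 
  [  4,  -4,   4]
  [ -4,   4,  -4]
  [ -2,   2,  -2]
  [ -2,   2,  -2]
rank(A) = 1

Row reduce:
R2 → R2 + (1)·R1
R3 → R3 + (1/2)·R1
R4 → R4 + (1/2)·R1
REF = 
  [  4,  -4,   4]
  [  0,   0,   0]
  [  0,   0,   0]
  [  0,   0,   0]
Pivot columns: 1 → 1 pivot.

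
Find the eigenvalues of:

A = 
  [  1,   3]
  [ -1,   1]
λ = 1 + i√3, 1 - i√3  (≈ 1 + 1.732i, 1 - 1.732i)

tr(A) = 2, det(A) = 4
Characteristic polynomial: λ² - tr(A)λ + det(A) = λ² - 2λ + 4
λ² - 2λ + 4 = 0  ⇒  λ = (2 ± √((-2)² - 4·(4)))/2 = (2 ± √(-12))/2
  = 1 + i√3,  1 - i√3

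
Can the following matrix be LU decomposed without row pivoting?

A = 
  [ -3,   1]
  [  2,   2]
Yes.
A[1,1] = -3 ≠ 0, so Gaussian elimination proceeds without a row swap: multiplier ℓ₂₁ = (2)/(-3) = -2/3, and U[2,2] = 2 - (-2/3)(1) = 8/3.
L = 
  [   1,    0]
  [-2/3,    1]
U = 
  [ -3,   1]
  [  0, 8/3]
Check row 2 of LU: [(-2/3)(-3), (-2/3)(1) + (8/3)] = [2, 2] = row 2 of A ✓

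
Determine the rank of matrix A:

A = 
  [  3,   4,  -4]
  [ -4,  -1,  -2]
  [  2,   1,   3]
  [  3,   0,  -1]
rank(A) = 3

Row reduce:
R2 → R2 + (4/3)·R1
R3 → R3 - (2/3)·R1
R4 → R4 - (1)·R1
R3 → R3 + (5/13)·R2
R4 → R4 + (12/13)·R2
R4 → R4 + (49/37)·R3
REF = 
  [    3,     4,    -4]
  [    0,  13/3, -22/3]
  [    0,     0, 37/13]
  [    0,     0,     0]
Pivot columns: 1, 2, 3 → 3 pivots.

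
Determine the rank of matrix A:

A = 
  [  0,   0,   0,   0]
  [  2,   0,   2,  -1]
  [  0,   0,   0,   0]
rank(A) = 1

Row reduce:
Swap R1 ↔ R2
REF = 
  [  2,   0,   2,  -1]
  [  0,   0,   0,   0]
  [  0,   0,   0,   0]
Pivot columns: 1 → 1 pivot.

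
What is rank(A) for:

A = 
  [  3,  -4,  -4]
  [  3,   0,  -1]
rank(A) = 2

Row reduce:
R2 → R2 - (1)·R1
REF = 
  [  3,  -4,  -4]
  [  0,   4,   3]
Pivot columns: 1, 2 → 2 pivots.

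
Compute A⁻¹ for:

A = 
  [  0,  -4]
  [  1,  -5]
det(A) = (0)(-5) - (-4)(1) = 4
For a 2×2 matrix, A⁻¹ = (1/det(A)) · [[d, -b], [-c, a]]
    = (1/4) · [[-5, 4], [-1, 0]]

A⁻¹ = 
  [-5/4,    1]
  [-1/4,    0]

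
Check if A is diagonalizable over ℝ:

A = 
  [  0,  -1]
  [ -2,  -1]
Yes

tr(A) = -1, det(A) = -2
Characteristic polynomial: λ² - tr(A)λ + det(A) = λ² + λ - 2
λ² + λ - 2 = (λ + 2)(λ - 1)
Eigenvalues: 1, -2
λ=-2: alg. mult. = 1, geom. mult. = 2 - rank(A - (-2)I) = 2 - 1 = 1
λ=1: alg. mult. = 1, geom. mult. = 2 - rank(A - (1)I) = 2 - 1 = 1
Sum of geometric multiplicities equals n, so A has n independent eigenvectors.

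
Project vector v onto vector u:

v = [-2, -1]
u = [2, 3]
proj_u(v) = [-14/13, -21/13]

v·u = (-2)(2) + (-1)(3) = -7
u·u = (2)² + (3)² = 13
proj_u(v) = (v·u / u·u) × u = (-7/13) × u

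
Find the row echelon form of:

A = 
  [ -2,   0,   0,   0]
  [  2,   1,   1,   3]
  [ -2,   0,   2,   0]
Row operations:
R2 → R2 + (1)·R1
R3 → R3 - (1)·R1

Resulting echelon form:
REF = 
  [ -2,   0,   0,   0]
  [  0,   1,   1,   3]
  [  0,   0,   2,   0]

Rank = 3 (number of non-zero pivot rows).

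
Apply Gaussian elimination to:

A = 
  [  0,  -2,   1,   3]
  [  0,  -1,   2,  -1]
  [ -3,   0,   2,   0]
Row operations:
Swap R1 ↔ R3
R3 → R3 - (2)·R2

Resulting echelon form:
REF = 
  [ -3,   0,   2,   0]
  [  0,  -1,   2,  -1]
  [  0,   0,  -3,   5]

Rank = 3 (number of non-zero pivot rows).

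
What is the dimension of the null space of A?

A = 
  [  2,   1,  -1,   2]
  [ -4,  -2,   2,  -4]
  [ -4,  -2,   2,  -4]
nullity(A) = 3

Row reduce:
R2 → R2 + (2)·R1
R3 → R3 + (2)·R1
REF = 
  [  2,   1,  -1,   2]
  [  0,   0,   0,   0]
  [  0,   0,   0,   0]
Pivot columns: 1 → 1 pivot.
rank(A) = 1, so nullity(A) = 4 - 1 = 3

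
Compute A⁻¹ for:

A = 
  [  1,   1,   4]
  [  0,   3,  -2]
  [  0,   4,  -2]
det(A) = (1)·((3)(-2) - (-2)(4)) - (1)·((0)(-2) - (-2)(0)) + (4)·((0)(4) - (3)(0))
  = (1)(2) - (1)(0) + (4)(0)
  = 2
det(A) = 2 ≠ 0, so A is invertible.

Cofactors Cᵢⱼ = (-1)ⁱ⁺ʲ·Mᵢⱼ:
C = 
  [  2,   0,   0]
  [ 18,  -2,  -4]
  [-14,   2,   3]

adj(A) = Cᵀ:
adj(A) = 
  [  2,  18, -14]
  [  0,  -2,   2]
  [  0,  -4,   3]

A⁻¹ = (1/2) · adj(A):
A⁻¹ = 
  [  1,   9,  -7]
  [  0,  -1,   1]
  [  0,  -2, 3/2]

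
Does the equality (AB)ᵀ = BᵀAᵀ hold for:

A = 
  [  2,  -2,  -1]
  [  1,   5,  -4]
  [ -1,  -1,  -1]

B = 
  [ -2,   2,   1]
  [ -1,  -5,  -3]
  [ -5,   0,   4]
Yes

(AB)ᵀ = 
  [  3,  13,   8]
  [ 14, -23,   3]
  [  4, -30,  -2]

BᵀAᵀ = 
  [  3,  13,   8]
  [ 14, -23,   3]
  [  4, -30,  -2]

Both sides are equal — this is the standard identity (AB)ᵀ = BᵀAᵀ, which holds for all A, B.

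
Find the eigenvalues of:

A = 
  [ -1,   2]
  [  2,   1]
tr(A) = 0, det(A) = -5
Characteristic polynomial: λ² - tr(A)λ + det(A) = λ² - 5
λ² - 5 = 0  ⇒  λ = (0 ± √((0)² - 4·(-5)))/2 = (0 ± √(20))/2
  = √5,  -√5

λ = √5, -√5  (≈ 2.236, -2.236)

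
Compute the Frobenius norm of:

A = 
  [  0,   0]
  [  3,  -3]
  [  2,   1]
||A||_F = 4.796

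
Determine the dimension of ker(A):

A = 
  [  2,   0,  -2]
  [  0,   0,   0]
nullity(A) = 2

Row reduce:
(no row operations needed)
REF = 
  [  2,   0,  -2]
  [  0,   0,   0]
Pivot columns: 1 → 1 pivot.
rank(A) = 1, so nullity(A) = 3 - 1 = 2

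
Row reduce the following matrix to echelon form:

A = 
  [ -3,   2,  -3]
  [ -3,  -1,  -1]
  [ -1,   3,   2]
Row operations:
R2 → R2 - (1)·R1
R3 → R3 - (1/3)·R1
R3 → R3 + (7/9)·R2

Resulting echelon form:
REF = 
  [  -3,    2,   -3]
  [   0,   -3,    2]
  [   0,    0, 41/9]

Rank = 3 (number of non-zero pivot rows).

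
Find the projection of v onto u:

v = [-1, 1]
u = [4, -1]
v·u = (-1)(4) + (1)(-1) = -5
u·u = (4)² + (-1)² = 17
proj_u(v) = (v·u / u·u) × u = (-5/17) × u

proj_u(v) = [-20/17, 5/17]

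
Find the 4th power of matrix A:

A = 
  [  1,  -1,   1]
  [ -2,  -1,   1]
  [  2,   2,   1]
A² = A·A:
A²[1,1] = (1)(1) + (-1)(-2) + (1)(2) = 5
A²[1,2] = (1)(-1) + (-1)(-1) + (1)(2) = 2
A²[1,3] = (1)(1) + (-1)(1) + (1)(1) = 1
A²[2,1] = (-2)(1) + (-1)(-2) + (1)(2) = 2
A²[2,2] = (-2)(-1) + (-1)(-1) + (1)(2) = 5
A²[2,3] = (-2)(1) + (-1)(1) + (1)(1) = -2
A²[3,1] = (2)(1) + (2)(-2) + (1)(2) = 0
A²[3,2] = (2)(-1) + (2)(-1) + (1)(2) = -2
A²[3,3] = (2)(1) + (2)(1) + (1)(1) = 5
A² = 
  [  5,   2,   1]
  [  2,   5,  -2]
  [  0,  -2,   5]

A^3 = A^2·A:
A^3[1,1] = (5)(1) + (2)(-2) + (1)(2) = 3
A^3[1,2] = (5)(-1) + (2)(-1) + (1)(2) = -5
A^3[1,3] = (5)(1) + (2)(1) + (1)(1) = 8
A^3[2,1] = (2)(1) + (5)(-2) + (-2)(2) = -12
A^3[2,2] = (2)(-1) + (5)(-1) + (-2)(2) = -11
A^3[2,3] = (2)(1) + (5)(1) + (-2)(1) = 5
A^3[3,1] = (0)(1) + (-2)(-2) + (5)(2) = 14
A^3[3,2] = (0)(-1) + (-2)(-1) + (5)(2) = 12
A^3[3,3] = (0)(1) + (-2)(1) + (5)(1) = 3
A^3 = 
  [  3,  -5,   8]
  [-12, -11,   5]
  [ 14,  12,   3]

A^4 = A^3·A:
A^4[1,1] = (3)(1) + (-5)(-2) + (8)(2) = 29
A^4[1,2] = (3)(-1) + (-5)(-1) + (8)(2) = 18
A^4[1,3] = (3)(1) + (-5)(1) + (8)(1) = 6
A^4[2,1] = (-12)(1) + (-11)(-2) + (5)(2) = 20
A^4[2,2] = (-12)(-1) + (-11)(-1) + (5)(2) = 33
A^4[2,3] = (-12)(1) + (-11)(1) + (5)(1) = -18
A^4[3,1] = (14)(1) + (12)(-2) + (3)(2) = -4
A^4[3,2] = (14)(-1) + (12)(-1) + (3)(2) = -20
A^4[3,3] = (14)(1) + (12)(1) + (3)(1) = 29
A^4 = 
  [ 29,  18,   6]
  [ 20,  33, -18]
  [ -4, -20,  29]

Therefore
A^4 = 
  [ 29,  18,   6]
  [ 20,  33, -18]
  [ -4, -20,  29]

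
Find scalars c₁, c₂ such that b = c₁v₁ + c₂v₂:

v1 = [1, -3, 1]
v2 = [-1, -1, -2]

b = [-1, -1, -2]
c1 = 0, c2 = 1

b = 0·v1 + 1·v2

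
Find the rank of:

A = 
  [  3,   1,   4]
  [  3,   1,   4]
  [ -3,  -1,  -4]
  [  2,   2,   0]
Row reduce:
R2 → R2 - (1)·R1
R3 → R3 + (1)·R1
R4 → R4 - (2/3)·R1
Swap R2 ↔ R4
REF = 
  [   3,    1,    4]
  [   0,  4/3, -8/3]
  [   0,    0,    0]
  [   0,    0,    0]
Pivot columns: 1, 2 → 2 pivots.

rank(A) = 2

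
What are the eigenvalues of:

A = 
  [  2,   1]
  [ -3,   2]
tr(A) = 4, det(A) = 7
Characteristic polynomial: λ² - tr(A)λ + det(A) = λ² - 4λ + 7
λ² - 4λ + 7 = 0  ⇒  λ = (4 ± √((-4)² - 4·(7)))/2 = (4 ± √(-12))/2
  = 2 + i√3,  2 - i√3

λ = 2 + i√3, 2 - i√3  (≈ 2 + 1.732i, 2 - 1.732i)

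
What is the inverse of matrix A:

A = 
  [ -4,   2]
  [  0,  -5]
det(A) = (-4)(-5) - (2)(0) = 20
For a 2×2 matrix, A⁻¹ = (1/det(A)) · [[d, -b], [-c, a]]
    = (1/20) · [[-5, -2], [0, -4]]

A⁻¹ = 
  [ -1/4, -1/10]
  [    0,  -1/5]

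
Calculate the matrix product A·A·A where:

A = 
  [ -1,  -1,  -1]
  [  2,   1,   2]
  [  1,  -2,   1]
A² = A·A:
A²[1,1] = (-1)(-1) + (-1)(2) + (-1)(1) = -2
A²[1,2] = (-1)(-1) + (-1)(1) + (-1)(-2) = 2
A²[1,3] = (-1)(-1) + (-1)(2) + (-1)(1) = -2
A²[2,1] = (2)(-1) + (1)(2) + (2)(1) = 2
A²[2,2] = (2)(-1) + (1)(1) + (2)(-2) = -5
A²[2,3] = (2)(-1) + (1)(2) + (2)(1) = 2
A²[3,1] = (1)(-1) + (-2)(2) + (1)(1) = -4
A²[3,2] = (1)(-1) + (-2)(1) + (1)(-2) = -5
A²[3,3] = (1)(-1) + (-2)(2) + (1)(1) = -4
A² = 
  [ -2,   2,  -2]
  [  2,  -5,   2]
  [ -4,  -5,  -4]

A^3 = A^2·A:
A^3[1,1] = (-2)(-1) + (2)(2) + (-2)(1) = 4
A^3[1,2] = (-2)(-1) + (2)(1) + (-2)(-2) = 8
A^3[1,3] = (-2)(-1) + (2)(2) + (-2)(1) = 4
A^3[2,1] = (2)(-1) + (-5)(2) + (2)(1) = -10
A^3[2,2] = (2)(-1) + (-5)(1) + (2)(-2) = -11
A^3[2,3] = (2)(-1) + (-5)(2) + (2)(1) = -10
A^3[3,1] = (-4)(-1) + (-5)(2) + (-4)(1) = -10
A^3[3,2] = (-4)(-1) + (-5)(1) + (-4)(-2) = 7
A^3[3,3] = (-4)(-1) + (-5)(2) + (-4)(1) = -10
A^3 = 
  [  4,   8,   4]
  [-10, -11, -10]
  [-10,   7, -10]

Therefore
A^3 = 
  [  4,   8,   4]
  [-10, -11, -10]
  [-10,   7, -10]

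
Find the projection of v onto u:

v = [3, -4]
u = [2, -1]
proj_u(v) = [4, -2]

v·u = (3)(2) + (-4)(-1) = 10
u·u = (2)² + (-1)² = 5
proj_u(v) = (v·u / u·u) × u = (10/5) × u = (2) × u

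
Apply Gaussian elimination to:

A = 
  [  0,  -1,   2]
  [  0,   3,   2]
Row operations:
R2 → R2 + (3)·R1

Resulting echelon form:
REF = 
  [  0,  -1,   2]
  [  0,   0,   8]

Rank = 2 (number of non-zero pivot rows).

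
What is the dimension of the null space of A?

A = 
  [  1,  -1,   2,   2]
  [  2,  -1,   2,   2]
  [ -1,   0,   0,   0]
nullity(A) = 2

Row reduce:
R2 → R2 - (2)·R1
R3 → R3 + (1)·R1
R3 → R3 + (1)·R2
REF = 
  [  1,  -1,   2,   2]
  [  0,   1,  -2,  -2]
  [  0,   0,   0,   0]
Pivot columns: 1, 2 → 2 pivots.
rank(A) = 2, so nullity(A) = 4 - 2 = 2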